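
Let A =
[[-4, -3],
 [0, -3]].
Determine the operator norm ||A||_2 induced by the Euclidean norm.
||A||_2 = sqrt((34 + sqrt(580))/2) ≈ 5.389 (= sqrt(largest eigenvalue of A^T A))

||A||_2 = sigma_max(A) = sqrt(lambda_max(A^T A)). Form the symmetric matrix M = A^T A =
[[16, 12],
 [12, 18]].
Its characteristic polynomial (trace, determinant of M give the coefficients) is
  p(λ) = det(λ I - M) = λ^2 - 34λ + 144.
For λ^2 - 34λ + 144 the discriminant is 580. It is nonnegative but not a perfect square, so the roots are real and irrational: λ = (34 ± sqrt(580))/2 ≈ 29.0416, 4.9584.
So the eigenvalues of A^T A are ≈ 4.9584, 29.0416 (all ≥ 0, as they must be for A^T A). The largest is λ_max = (34 + sqrt(580))/2 ≈ 29.0416, hence ||A||_2 = sqrt(λ_max) = sqrt((34 + sqrt(580))/2) ≈ 5.389.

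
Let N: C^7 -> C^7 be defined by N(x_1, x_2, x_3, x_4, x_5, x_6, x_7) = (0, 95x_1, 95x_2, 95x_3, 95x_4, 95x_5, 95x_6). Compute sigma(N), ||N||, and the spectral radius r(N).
sigma(N) = {0}; ||N|| = 95; r(N) = 0. (N is nilpotent with N^7 = 0.)

On C^7, N is a strictly lower-triangular matrix with 95 on the subdiagonal and zeros elsewhere, so its characteristic polynomial is lambda^7 and every eigenvalue is 0: sigma(N) = {0}. For the operator norm, N e_i = 95e_{i+1} for i = 1, ..., 6 and N e_7 = 0, so the singular values of N are 95 (with multiplicity 6) and 0; hence ||N|| = 95. The spectral radius r(N) = max|lambda| = 0. Note ||N|| > r(N) — characteristic of non-normal nilpotent operators. Indeed N^7 = 0.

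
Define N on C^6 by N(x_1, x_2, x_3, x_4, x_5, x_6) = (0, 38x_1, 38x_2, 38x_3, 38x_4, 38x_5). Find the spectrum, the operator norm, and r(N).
sigma(N) = {0}; ||N|| = 38; r(N) = 0. (N is nilpotent with N^6 = 0.)

On C^6, N is a strictly lower-triangular matrix with 38 on the subdiagonal and zeros elsewhere, so its characteristic polynomial is lambda^6 and every eigenvalue is 0: sigma(N) = {0}. For the operator norm, N e_i = 38e_{i+1} for i = 1, ..., 5 and N e_6 = 0, so the singular values of N are 38 (with multiplicity 5) and 0; hence ||N|| = 38. The spectral radius r(N) = max|lambda| = 0. Note ||N|| > r(N) — characteristic of non-normal nilpotent operators. Indeed N^6 = 0.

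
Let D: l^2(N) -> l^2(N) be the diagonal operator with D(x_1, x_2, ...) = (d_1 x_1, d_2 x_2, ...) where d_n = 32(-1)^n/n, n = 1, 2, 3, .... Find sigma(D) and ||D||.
sigma(D) = {32(-1)^n/n : n ≥ 1} ∪ {0}; ||D|| = 32

A bounded diagonal operator on l^2 with diagonal entries d_n has spectrum equal to the closure of {d_n : n ≥ 1}: every d_n is an eigenvalue (with eigenvector e_n), so {d_n} ⊂ sigma(D); the spectrum is closed, so its closure is too; and for lambda not in the closure, (D - lambda I) has bounded inverse (the diagonal entries 1/(d_n - lambda) are bounded). For our sequence d_n = 32(-1)^n/n, n = 1, 2, 3, ...:
  - {d_n} = {32(-1)^n/n : n ≥ 1}; the only limit point is 0
  - closure = {32(-1)^n/n : n ≥ 1} ∪ {0}
For the norm: a diagonal operator has ||D|| = sup_n |d_n|. Here |d_n| = 32/n is decreasing, so sup_n |d_n| = |d_1| = 32. So ||D|| = 32.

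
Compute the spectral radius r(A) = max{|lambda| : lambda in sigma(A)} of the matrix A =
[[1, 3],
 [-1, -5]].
r(A) = (4 + sqrt(24))/2 ≈ 4.4495

The eigenvalues of A are the roots of its characteristic polynomial. With M = A (coefficients from the trace and determinant):
  p(λ) = det(λ I - M) = λ^2 + 4λ - 2.
For λ^2 + 4λ - 2 the discriminant is 24. It is nonnegative but not a perfect square, so the roots are real and irrational: λ = (-4 ± sqrt(24))/2 ≈ 0.4495, -4.4495.
Thus the eigenvalues (to 4 decimals) are 0.4495 (modulus 0.4495); -4.4495 (modulus 4.4495). The spectral radius is the largest modulus: r(A) = (4 + sqrt(24))/2 ≈ 4.4495. (Cross-check: r(A) ≤ ||A||_2 ≈ 5.9907; equality holds whenever A is normal, though it can also hold for some non-normal A.)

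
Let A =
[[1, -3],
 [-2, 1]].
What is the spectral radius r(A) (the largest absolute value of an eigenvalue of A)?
r(A) = (2 + sqrt(24))/2 ≈ 3.4495

The eigenvalues of A are the roots of its characteristic polynomial. With M = A (coefficients from the trace and determinant):
  p(λ) = det(λ I - M) = λ^2 - 2λ - 5.
For λ^2 - 2λ - 5 the discriminant is 24. It is nonnegative but not a perfect square, so the roots are real and irrational: λ = (2 ± sqrt(24))/2 ≈ 3.4495, -1.4495.
Thus the eigenvalues (to 4 decimals) are 3.4495 (modulus 3.4495); -1.4495 (modulus 1.4495). The spectral radius is the largest modulus: r(A) = (2 + sqrt(24))/2 ≈ 3.4495. (Cross-check: r(A) ≤ ||A||_2 ≈ 3.618; equality holds whenever A is normal, though it can also hold for some non-normal A.)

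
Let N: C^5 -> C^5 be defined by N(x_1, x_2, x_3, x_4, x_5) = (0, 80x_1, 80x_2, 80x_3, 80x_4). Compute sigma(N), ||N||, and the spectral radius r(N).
sigma(N) = {0}; ||N|| = 80; r(N) = 0. (N is nilpotent with N^5 = 0.)

On C^5, N is a strictly lower-triangular matrix with 80 on the subdiagonal and zeros elsewhere, so its characteristic polynomial is lambda^5 and every eigenvalue is 0: sigma(N) = {0}. For the operator norm, N e_i = 80e_{i+1} for i = 1, ..., 4 and N e_5 = 0, so the singular values of N are 80 (with multiplicity 4) and 0; hence ||N|| = 80. The spectral radius r(N) = max|lambda| = 0. Note ||N|| > r(N) — characteristic of non-normal nilpotent operators. Indeed N^5 = 0.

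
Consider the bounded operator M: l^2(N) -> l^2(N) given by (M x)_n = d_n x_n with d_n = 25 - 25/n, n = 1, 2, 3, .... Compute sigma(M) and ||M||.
sigma(M) = {25 - 25/n : n ≥ 1} ∪ {25}; ||M|| = 25

A bounded diagonal operator on l^2 with diagonal entries d_n has spectrum equal to the closure of {d_n : n ≥ 1}: every d_n is an eigenvalue (with eigenvector e_n), so {d_n} ⊂ sigma(M); the spectrum is closed, so its closure is too; and for lambda not in the closure, (M - lambda I) has bounded inverse (the diagonal entries 1/(d_n - lambda) are bounded). For our sequence d_n = 25 - 25/n, n = 1, 2, 3, ...:
  - {d_n} = {25 - 25/n : n ≥ 1}; the only limit point is 25
  - closure = {25 - 25/n : n ≥ 1} ∪ {25}
For the norm: a diagonal operator has ||M|| = sup_n |d_n|. Here d_n = 25 - 25/n increases monotonically from d_1 = 0 toward 25, with all terms in [0, 25); so sup_n |d_n| = 25 (the supremum is the limit, not attained). So ||M|| = 25.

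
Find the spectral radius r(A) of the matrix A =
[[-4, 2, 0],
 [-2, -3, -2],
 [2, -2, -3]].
r(A) = 5

The eigenvalues of A are the roots of its characteristic polynomial. With M = A (coefficients from the trace, the sum of principal 2x2 minors, and det A):
  p(λ) = det(λ I - M) = λ^3 + 10λ^2 + 33λ + 40.
By the rational root theorem any rational root is an integer divisor of 40. Testing λ = -5: p(-5) = -125 + 250 - 165 + 40 = 0, so λ = -5 is a root. Dividing out (λ + 5) leaves p(λ) = (λ + 5)(λ^2 + 5λ + 8). For λ^2 + 5λ + 8 the discriminant is -7. It is negative, so the roots are the complex-conjugate pair λ = -5/2 ± (sqrt(7)/2) i ≈ -2.5 ± 1.3229i. For a conjugate pair the product of the roots equals the constant term, so |λ|^2 = 8 and |λ| = sqrt(8) ≈ 2.8284.
Thus the eigenvalues (to 4 decimals) are -2.5 ± 1.3229i (modulus 2.8284); -5 (modulus 5). The spectral radius is the largest modulus: r(A) = 5. (Cross-check: r(A) ≤ ||A||_2 ≈ 5.6334; equality holds whenever A is normal, though it can also hold for some non-normal A.)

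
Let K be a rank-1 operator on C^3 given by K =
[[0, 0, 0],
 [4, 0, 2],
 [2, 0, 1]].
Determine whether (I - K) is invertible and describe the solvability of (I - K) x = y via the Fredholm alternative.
(I - K) is singular (det(I - K) = 0, i.e. 1 ∈ sigma(K)). (I - K) x = y is solvable iff y ⊥ ker((I - K)^*) = span{(2, 0, 1)}, i.e. iff 2y_1 + y_3 = 0. When solvable, the solutions are x = y + c·(0, 2, 1), c arbitrary (ker(I - K) = span{(0, 2, 1)}, dimension 1).

K has rank 1, so it is an outer product K = u v^T: every row of K is a multiple of one row vector. Reading off the entries, u = (0, 2, 1) and v = (2, 0, 1) (row i of K equals u_i·v^T). A rank-one matrix u v^T satisfies K u = u (v·u) and kills the (2)-dimensional subspace v^⊥, so its characteristic polynomial is lambda^2 (lambda - v·u) with v·u = tr K = 1. Hence the eigenvalues of I - K are 1 (multiplicity 2) and 1 - (1) = 0, so det(I - K) = 0. (Direct check: I - K =
[[1, 0, 0],
 [-4, 1, -2],
 [-2, 0, 0]]
has determinant 0.) So 1 is an eigenvalue of K and (I - K) is not invertible. The finite-dimensional Fredholm alternative says: either (I - K) is invertible, or ker(I - K) ≠ {0} and then range(I - K) = ker((I - K)^*)^⊥, with dim ker(I - K) = dim ker((I - K)^*). We are in the second case, so we need both kernels. Kernel of I - K: (I - K) u = u - u (v·u) = u - u = 0, so ker(I - K) = span{u} = span{(0, 2, 1)} (it is exactly 1-dimensional because rank(I - K) = 2). Kernel of the adjoint: K is real, so (I - K)^* = I - K^T = I - v u^T, and (I - v u^T) v = v - v (u·v) = 0; hence ker((I - K)^*) = span{v} = span{(2, 0, 1)}. Therefore (I - K) x = y is solvable iff <y, v> = 0, i.e. iff 2y_1 + y_3 = 0. When this holds, K y = u (v·y) = 0, so (I - K) y = y and x = y is a particular solution; the full solution set is the line x = y + c·u = y + c·(0, 2, 1), c ∈ C.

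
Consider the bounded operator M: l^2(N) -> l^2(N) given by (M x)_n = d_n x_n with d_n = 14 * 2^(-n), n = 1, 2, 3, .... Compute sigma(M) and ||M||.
sigma(M) = {14 * 2^(-n) : n ≥ 1} ∪ {0}; ||M|| = 7

A bounded diagonal operator on l^2 with diagonal entries d_n has spectrum equal to the closure of {d_n : n ≥ 1}: every d_n is an eigenvalue (with eigenvector e_n), so {d_n} ⊂ sigma(M); the spectrum is closed, so its closure is too; and for lambda not in the closure, (M - lambda I) has bounded inverse (the diagonal entries 1/(d_n - lambda) are bounded). For our sequence d_n = 14 * 2^(-n), n = 1, 2, 3, ...:
  - {d_n} = {14 * 2^(-n) : n ≥ 1}; the only limit point is 0
  - closure = {14 * 2^(-n) : n ≥ 1} ∪ {0}
For the norm: a diagonal operator has ||M|| = sup_n |d_n|. Here d_n = 14 * 2^(-n) is positive and decreasing, so sup_n |d_n| = d_1 = 14/2 = 7. So ||M|| = 7.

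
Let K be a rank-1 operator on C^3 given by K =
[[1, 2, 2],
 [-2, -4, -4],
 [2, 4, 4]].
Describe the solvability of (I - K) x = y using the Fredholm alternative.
(I - K) is singular (det(I - K) = 0, i.e. 1 ∈ sigma(K)). (I - K) x = y is solvable iff y ⊥ ker((I - K)^*) = span{(1, 2, 2)}, i.e. iff y_1 + 2y_2 + 2y_3 = 0. When solvable, the solutions are x = y + c·(1, -2, 2), c arbitrary (ker(I - K) = span{(1, -2, 2)}, dimension 1).

K has rank 1, so it is an outer product K = u v^T: every row of K is a multiple of one row vector. Reading off the entries, u = (1, -2, 2) and v = (1, 2, 2) (row i of K equals u_i·v^T). A rank-one matrix u v^T satisfies K u = u (v·u) and kills the (2)-dimensional subspace v^⊥, so its characteristic polynomial is lambda^2 (lambda - v·u) with v·u = tr K = 1. Hence the eigenvalues of I - K are 1 (multiplicity 2) and 1 - (1) = 0, so det(I - K) = 0. (Direct check: I - K =
[[0, -2, -2],
 [2, 5, 4],
 [-2, -4, -3]]
has determinant 0.) So 1 is an eigenvalue of K and (I - K) is not invertible. The finite-dimensional Fredholm alternative says: either (I - K) is invertible, or ker(I - K) ≠ {0} and then range(I - K) = ker((I - K)^*)^⊥, with dim ker(I - K) = dim ker((I - K)^*). We are in the second case, so we need both kernels. Kernel of I - K: (I - K) u = u - u (v·u) = u - u = 0, so ker(I - K) = span{u} = span{(1, -2, 2)} (it is exactly 1-dimensional because rank(I - K) = 2). Kernel of the adjoint: K is real, so (I - K)^* = I - K^T = I - v u^T, and (I - v u^T) v = v - v (u·v) = 0; hence ker((I - K)^*) = span{v} = span{(1, 2, 2)}. Therefore (I - K) x = y is solvable iff <y, v> = 0, i.e. iff y_1 + 2y_2 + 2y_3 = 0. When this holds, K y = u (v·y) = 0, so (I - K) y = y and x = y is a particular solution; the full solution set is the line x = y + c·u = y + c·(1, -2, 2), c ∈ C.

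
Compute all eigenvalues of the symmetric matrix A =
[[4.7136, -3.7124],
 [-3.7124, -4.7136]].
sigma(A) ≈ {-6, 6}

A is real symmetric, so its spectrum consists of real eigenvalues. Expanding the characteristic polynomial of the displayed matrix gives
  det(λ I - A) = p(λ) = λ^2 + (0)λ + (-36).
Solving p(λ) = 0 yields eigenvalues ≈ -6, 6. (A is shown rounded to 4 decimals, so these recover the underlying integer eigenvalues to within that precision.)
Verification: the trace of A = 0 equals the sum of eigenvalues 0, and det(A) ≈ -35.9999 matches the eigenvalue product -36.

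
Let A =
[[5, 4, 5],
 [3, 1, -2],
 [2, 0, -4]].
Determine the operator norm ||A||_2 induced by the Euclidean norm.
||A||_2 ≈ 8.294 (= sqrt(largest eigenvalue of A^T A))

||A||_2 = sigma_max(A) = sqrt(lambda_max(A^T A)). Form the symmetric matrix M = A^T A =
[[38, 23, 11],
 [23, 17, 18],
 [11, 18, 45]].
Its characteristic polynomial (trace, sum of principal 2x2 minors, determinant of M give the coefficients) is
  p(λ) = det(λ I - M) = λ^3 - 100λ^2 + 2147λ - 4.
No integer candidate from the rational root theorem (±divisors of 4) is a root, so the roots are irrational. The cubic discriminant is Δ = 6508225876 > 0, so there are three distinct real roots. p(0) = -4 and p(1) = 2044 have opposite signs, so a root lies in (0, 1); Newton's method refines it to λ ≈ 0.0019. p(31) = 244 and p(32) = -932 have opposite signs, so a root lies in (31, 32); Newton's method refines it to λ ≈ 31.2083. p(68) = -1976 and p(69) = 548 have opposite signs, so a root lies in (68, 69); Newton's method refines it to λ ≈ 68.7898. Check (Vieta): the three roots sum to 100, matching tr M = 100.
So the eigenvalues of A^T A are ≈ 0.0019, 31.2083, 68.7898 (all ≥ 0, as they must be for A^T A). The largest is λ_max ≈ 68.7898, hence ||A||_2 = sqrt(λ_max) ≈ 8.294.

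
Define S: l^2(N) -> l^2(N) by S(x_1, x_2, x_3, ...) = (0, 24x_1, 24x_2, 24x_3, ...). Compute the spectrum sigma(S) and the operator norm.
sigma(S) = closed disk {z in C : |z| ≤ 24}; ||S|| = 24

Note S = 24·U where U is the unit right shift (U x)_k = x_{k-1} (with x_0 := 0); so ||S|| = 24||U|| and sigma(S) = 24·sigma(U). ||S x||^2 = sum_{k≥1} |24x_k|^2 = 576||x||^2, so ||S|| = 24 and sigma(S) ⊂ {|z| ≤ 24}. For any |lambda| < 24, the equation (S - lambda I) x = 0 forces x_1 = 0, then 24x_k = lambda x_{k+1} ⇒ x = 0, so S has no eigenvalues. But (S - lambda I) is not surjective for |lambda| < 24: solving (S - lambda I) x = e_1 would require x_n proportional to (lambda/24)^(-n), which is not in l^2. So every |lambda| < 24 lies in the residual spectrum. The boundary |lambda| = 24 is in the approximate point spectrum (the spectrum is closed). Hence sigma(S) is the closed disk of radius 24.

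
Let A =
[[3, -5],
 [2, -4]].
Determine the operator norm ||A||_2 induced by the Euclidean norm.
||A||_2 = sqrt((54 + sqrt(2900))/2) ≈ 7.3434 (= sqrt(largest eigenvalue of A^T A))

||A||_2 = sigma_max(A) = sqrt(lambda_max(A^T A)). Form the symmetric matrix M = A^T A =
[[13, -23],
 [-23, 41]].
Its characteristic polynomial (trace, determinant of M give the coefficients) is
  p(λ) = det(λ I - M) = λ^2 - 54λ + 4.
For λ^2 - 54λ + 4 the discriminant is 2900. It is nonnegative but not a perfect square, so the roots are real and irrational: λ = (54 ± sqrt(2900))/2 ≈ 53.9258, 0.0742.
So the eigenvalues of A^T A are ≈ 0.0742, 53.9258 (all ≥ 0, as they must be for A^T A). The largest is λ_max = (54 + sqrt(2900))/2 ≈ 53.9258, hence ||A||_2 = sqrt(λ_max) = sqrt((54 + sqrt(2900))/2) ≈ 7.3434.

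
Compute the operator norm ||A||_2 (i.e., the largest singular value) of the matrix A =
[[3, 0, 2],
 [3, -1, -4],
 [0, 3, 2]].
||A||_2 ≈ 5.6871 (= sqrt(largest eigenvalue of A^T A))

||A||_2 = sigma_max(A) = sqrt(lambda_max(A^T A)). Form the symmetric matrix M = A^T A =
[[18, -3, -6],
 [-3, 10, 10],
 [-6, 10, 24]].
Its characteristic polynomial (trace, sum of principal 2x2 minors, determinant of M give the coefficients) is
  p(λ) = det(λ I - M) = λ^3 - 52λ^2 + 707λ - 2304.
No integer candidate from the rational root theorem (±divisors of 2304) is a root, so the roots are irrational. The cubic discriminant is Δ = 23524772 > 0, so there are three distinct real roots. p(4) = -244 and p(5) = 56 have opposite signs, so a root lies in (4, 5); Newton's method refines it to λ ≈ 4.7924. p(14) = 146 and p(15) = -24 have opposite signs, so a root lies in (14, 15); Newton's method refines it to λ ≈ 14.8644. p(32) = -160 and p(33) = 336 have opposite signs, so a root lies in (32, 33); Newton's method refines it to λ ≈ 32.3432. Check (Vieta): the three roots sum to 52, matching tr M = 52.
So the eigenvalues of A^T A are ≈ 4.7924, 14.8644, 32.3432 (all ≥ 0, as they must be for A^T A). The largest is λ_max ≈ 32.3432, hence ||A||_2 = sqrt(λ_max) ≈ 5.6871.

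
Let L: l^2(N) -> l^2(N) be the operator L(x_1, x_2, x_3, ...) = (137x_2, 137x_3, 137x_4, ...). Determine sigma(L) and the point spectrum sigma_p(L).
sigma(L) = closed disk {z in C : |z| ≤ 137}; sigma_p(L) = open disk {z in C : |z| < 137}

Note L = 137·V where V is the unit left shift (V x)_k = x_{k+1}; so sigma(L) = 137·sigma(V) and ||L|| = 137||V||. ||L x||^2 = 18769sum_{k≥2} |x_k|^2 ≤ 18769||x||^2, with equality on {x : x_1 = 0}, so ||L|| = 137. For any lambda with |lambda| < 137, set r = lambda/137 (|r| < 1); the vector x = (1, r, r^2, ...) is in l^2 and satisfies L x = 137(r, r^2, ...) = lambda x, so lambda is an eigenvalue. On the boundary |lambda| = 137 the geometric series diverges, so no l^2 eigenvector exists, but these lambda lie in the approximate point spectrum. Hence sigma(L) is the closed disk of radius 137 and sigma_p(L) is the open disk.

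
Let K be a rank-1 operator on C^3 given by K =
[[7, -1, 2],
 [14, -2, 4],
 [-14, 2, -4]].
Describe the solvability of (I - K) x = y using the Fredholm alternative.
(I - K) is singular (det(I - K) = 0, i.e. 1 ∈ sigma(K)). (I - K) x = y is solvable iff y ⊥ ker((I - K)^*) = span{(7, -1, 2)}, i.e. iff 7y_1 - y_2 + 2y_3 = 0. When solvable, the solutions are x = y + c·(1, 2, -2), c arbitrary (ker(I - K) = span{(1, 2, -2)}, dimension 1).

K has rank 1, so it is an outer product K = u v^T: every row of K is a multiple of one row vector. Reading off the entries, u = (1, 2, -2) and v = (7, -1, 2) (row i of K equals u_i·v^T). A rank-one matrix u v^T satisfies K u = u (v·u) and kills the (2)-dimensional subspace v^⊥, so its characteristic polynomial is lambda^2 (lambda - v·u) with v·u = tr K = 1. Hence the eigenvalues of I - K are 1 (multiplicity 2) and 1 - (1) = 0, so det(I - K) = 0. (Direct check: I - K =
[[-6, 1, -2],
 [-14, 3, -4],
 [14, -2, 5]]
has determinant 0.) So 1 is an eigenvalue of K and (I - K) is not invertible. The finite-dimensional Fredholm alternative says: either (I - K) is invertible, or ker(I - K) ≠ {0} and then range(I - K) = ker((I - K)^*)^⊥, with dim ker(I - K) = dim ker((I - K)^*). We are in the second case, so we need both kernels. Kernel of I - K: (I - K) u = u - u (v·u) = u - u = 0, so ker(I - K) = span{u} = span{(1, 2, -2)} (it is exactly 1-dimensional because rank(I - K) = 2). Kernel of the adjoint: K is real, so (I - K)^* = I - K^T = I - v u^T, and (I - v u^T) v = v - v (u·v) = 0; hence ker((I - K)^*) = span{v} = span{(7, -1, 2)}. Therefore (I - K) x = y is solvable iff <y, v> = 0, i.e. iff 7y_1 - y_2 + 2y_3 = 0. When this holds, K y = u (v·y) = 0, so (I - K) y = y and x = y is a particular solution; the full solution set is the line x = y + c·u = y + c·(1, 2, -2), c ∈ C.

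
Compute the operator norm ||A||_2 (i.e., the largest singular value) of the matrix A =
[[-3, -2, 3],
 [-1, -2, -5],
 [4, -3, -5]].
||A||_2 ≈ 8.7999 (= sqrt(largest eigenvalue of A^T A))

||A||_2 = sigma_max(A) = sqrt(lambda_max(A^T A)). Form the symmetric matrix M = A^T A =
[[26, -4, -24],
 [-4, 17, 19],
 [-24, 19, 59]].
Its characteristic polynomial (trace, sum of principal 2x2 minors, determinant of M give the coefficients) is
  p(λ) = det(λ I - M) = λ^3 - 102λ^2 + 2026λ - 9604.
No integer candidate from the rational root theorem (±divisors of 9604) is a root, so the roots are irrational. The cubic discriminant is Δ = 1907338784 > 0, so there are three distinct real roots. p(7) = -77 and p(8) = 588 have opposite signs, so a root lies in (7, 8); Newton's method refines it to λ ≈ 7.1045. p(17) = 273 and p(18) = -352 have opposite signs, so a root lies in (17, 18); Newton's method refines it to λ ≈ 17.4565. p(77) = -1827 and p(78) = 2408 have opposite signs, so a root lies in (77, 78); Newton's method refines it to λ ≈ 77.439. Check (Vieta): the three roots sum to 102, matching tr M = 102.
So the eigenvalues of A^T A are ≈ 7.1045, 17.4565, 77.439 (all ≥ 0, as they must be for A^T A). The largest is λ_max ≈ 77.439, hence ||A||_2 = sqrt(λ_max) ≈ 8.7999.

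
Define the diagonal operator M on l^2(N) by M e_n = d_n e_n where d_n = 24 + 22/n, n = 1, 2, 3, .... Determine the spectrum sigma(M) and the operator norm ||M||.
sigma(M) = {24 + 22/n : n ≥ 1} ∪ {24}; ||M|| = 46

A bounded diagonal operator on l^2 with diagonal entries d_n has spectrum equal to the closure of {d_n : n ≥ 1}: every d_n is an eigenvalue (with eigenvector e_n), so {d_n} ⊂ sigma(M); the spectrum is closed, so its closure is too; and for lambda not in the closure, (M - lambda I) has bounded inverse (the diagonal entries 1/(d_n - lambda) are bounded). For our sequence d_n = 24 + 22/n, n = 1, 2, 3, ...:
  - {d_n} = {24 + 22/n : n ≥ 1}; the only limit point is 24
  - closure = {24 + 22/n : n ≥ 1} ∪ {24}
For the norm: a diagonal operator has ||M|| = sup_n |d_n|. Here d_n = 24 + 22/n is positive and decreasing, so sup_n |d_n| = d_1 = 24 + 22 = 46. So ||M|| = 46.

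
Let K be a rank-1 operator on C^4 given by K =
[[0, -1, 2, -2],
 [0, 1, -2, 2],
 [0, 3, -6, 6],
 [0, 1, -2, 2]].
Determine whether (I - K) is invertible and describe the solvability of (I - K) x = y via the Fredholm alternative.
(I - K) is invertible (det(I - K) = 4 ≠ 0), so for every y in C^4 the equation (I - K) x = y has a unique solution.

K has rank 1, so it is an outer product K = u v^T: every row of K is a multiple of one row vector. Reading off the entries, u = (1, -1, -3, -1) and v = (0, -1, 2, -2) (row i of K equals u_i·v^T). A rank-one matrix u v^T satisfies K u = u (v·u) and kills the (3)-dimensional subspace v^⊥, so its characteristic polynomial is lambda^3 (lambda - v·u) with v·u = tr K = -3. Hence the eigenvalues of I - K are 1 (multiplicity 3) and 1 - (-3) = 4, so det(I - K) = 4. (Direct check: I - K =
[[1, 1, -2, 2],
 [0, 0, 2, -2],
 [0, -3, 7, -6],
 [0, -1, 2, -1]]
has determinant 4.) The finite-dimensional Fredholm alternative says: either (I - K) is invertible, or ker(I - K) ≠ {0} and then range(I - K) = ker((I - K)^*)^⊥, with dim ker(I - K) = dim ker((I - K)^*). Since det(I - K) ≠ 0, 1 is not an eigenvalue of K and ker(I - K) = {0}, so we are in the first case: for every y there is a unique x = (I - K)^(-1) y. Explicitly, by the Sherman–Morrison formula, (I - u v^T)^(-1) = I + u v^T/(1 - v·u), i.e. (I - K)^(-1) = I + K/(4).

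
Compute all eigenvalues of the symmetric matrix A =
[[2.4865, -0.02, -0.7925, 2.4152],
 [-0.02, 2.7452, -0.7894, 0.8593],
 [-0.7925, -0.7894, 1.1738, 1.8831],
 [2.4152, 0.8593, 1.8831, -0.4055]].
sigma(A) ≈ {-3, 2, 3, 4}

A is real symmetric, so its spectrum consists of real eigenvalues. Expanding the characteristic polynomial of the displayed matrix gives
  det(λ I - A) = p(λ) = λ^4 + (-6)λ^3 + (-1)λ^2 + (53.9988)λ + (-71.9985).
Solving p(λ) = 0 yields eigenvalues ≈ -3, 2, 3, 4. (A is shown rounded to 4 decimals, so these recover the underlying integer eigenvalues to within that precision.)
Verification: the trace of A = 6 equals the sum of eigenvalues 6, and det(A) ≈ -71.9985 matches the eigenvalue product -72.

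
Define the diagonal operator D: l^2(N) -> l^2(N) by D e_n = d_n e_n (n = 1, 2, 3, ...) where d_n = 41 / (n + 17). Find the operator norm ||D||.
||D|| = 41/18 (attained at n = 1)

For D diagonal, ||D|| = sup_n |d_n| = sup_n 41/(n + 17). This is positive and strictly decreasing in n, so the supremum is attained at n = 1: d_1 = 41/(1 + 17) = 41/18. Hence ||D|| = 41/18.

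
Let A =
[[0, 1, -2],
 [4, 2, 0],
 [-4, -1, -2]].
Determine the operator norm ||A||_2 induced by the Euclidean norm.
||A||_2 = sqrt((46 + sqrt(964))/2) ≈ 6.2068 (= sqrt(largest eigenvalue of A^T A))

||A||_2 = sigma_max(A) = sqrt(lambda_max(A^T A)). Form the symmetric matrix M = A^T A =
[[32, 12, 8],
 [12, 6, 0],
 [8, 0, 8]].
Its characteristic polynomial (trace, sum of principal 2x2 minors, determinant of M give the coefficients) is
  p(λ) = det(λ I - M) = λ^3 - 46λ^2 + 288λ.
The constant term is 0, so λ = 0 is a root. Dividing out λ leaves p(λ) = λ(λ^2 - 46λ + 288). For λ^2 - 46λ + 288 the discriminant is 964. It is nonnegative but not a perfect square, so the roots are real and irrational: λ = (46 ± sqrt(964))/2 ≈ 38.5242, 7.4758.
So the eigenvalues of A^T A are ≈ 0, 7.4758, 38.5242 (all ≥ 0, as they must be for A^T A). The largest is λ_max = (46 + sqrt(964))/2 ≈ 38.5242, hence ||A||_2 = sqrt(λ_max) = sqrt((46 + sqrt(964))/2) ≈ 6.2068.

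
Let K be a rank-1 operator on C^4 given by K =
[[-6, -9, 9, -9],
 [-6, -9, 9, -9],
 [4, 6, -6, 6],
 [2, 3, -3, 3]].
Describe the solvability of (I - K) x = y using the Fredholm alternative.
(I - K) is invertible (det(I - K) = 19 ≠ 0), so for every y in C^4 the equation (I - K) x = y has a unique solution.

K has rank 1, so it is an outer product K = u v^T: every row of K is a multiple of one row vector. Reading off the entries, u = (3, 3, -2, -1) and v = (-2, -3, 3, -3) (row i of K equals u_i·v^T). A rank-one matrix u v^T satisfies K u = u (v·u) and kills the (3)-dimensional subspace v^⊥, so its characteristic polynomial is lambda^3 (lambda - v·u) with v·u = tr K = -18. Hence the eigenvalues of I - K are 1 (multiplicity 3) and 1 - (-18) = 19, so det(I - K) = 19. (Direct check: I - K =
[[7, 9, -9, 9],
 [6, 10, -9, 9],
 [-4, -6, 7, -6],
 [-2, -3, 3, -2]]
has determinant 19.) The finite-dimensional Fredholm alternative says: either (I - K) is invertible, or ker(I - K) ≠ {0} and then range(I - K) = ker((I - K)^*)^⊥, with dim ker(I - K) = dim ker((I - K)^*). Since det(I - K) ≠ 0, 1 is not an eigenvalue of K and ker(I - K) = {0}, so we are in the first case: for every y there is a unique x = (I - K)^(-1) y. Explicitly, by the Sherman–Morrison formula, (I - u v^T)^(-1) = I + u v^T/(1 - v·u), i.e. (I - K)^(-1) = I + K/(19).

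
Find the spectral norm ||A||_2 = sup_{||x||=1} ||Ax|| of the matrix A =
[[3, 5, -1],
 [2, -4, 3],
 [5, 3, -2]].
||A||_2 ≈ 8.6756 (= sqrt(largest eigenvalue of A^T A))

||A||_2 = sigma_max(A) = sqrt(lambda_max(A^T A)). Form the symmetric matrix M = A^T A =
[[38, 22, -7],
 [22, 50, -23],
 [-7, -23, 14]].
Its characteristic polynomial (trace, sum of principal 2x2 minors, determinant of M give the coefficients) is
  p(λ) = det(λ I - M) = λ^3 - 102λ^2 + 2070λ - 4356.
No integer candidate from the rational root theorem (±divisors of 4356) is a root, so the roots are irrational. The cubic discriminant is Δ = 6653386656 > 0, so there are three distinct real roots. p(2) = -616 and p(3) = 963 have opposite signs, so a root lies in (2, 3); Newton's method refines it to λ ≈ 2.3761. p(24) = 396 and p(25) = -731 have opposite signs, so a root lies in (24, 25); Newton's method refines it to λ ≈ 24.3572. p(75) = -981 and p(76) = 2788 have opposite signs, so a root lies in (75, 76); Newton's method refines it to λ ≈ 75.2667. Check (Vieta): the three roots sum to 102, matching tr M = 102.
So the eigenvalues of A^T A are ≈ 2.3761, 24.3572, 75.2667 (all ≥ 0, as they must be for A^T A). The largest is λ_max ≈ 75.2667, hence ||A||_2 = sqrt(λ_max) ≈ 8.6756.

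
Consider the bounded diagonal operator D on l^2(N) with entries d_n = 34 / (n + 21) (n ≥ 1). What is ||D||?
||D|| = 17/11 (attained at n = 1)

For D diagonal, ||D|| = sup_n |d_n| = sup_n 34/(n + 21). This is positive and strictly decreasing in n, so the supremum is attained at n = 1: d_1 = 34/(1 + 21) = 17/11. Hence ||D|| = 17/11.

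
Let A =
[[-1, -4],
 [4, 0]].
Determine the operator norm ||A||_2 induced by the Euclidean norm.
||A||_2 = sqrt((33 + sqrt(65))/2) ≈ 4.5311 (= sqrt(largest eigenvalue of A^T A))

||A||_2 = sigma_max(A) = sqrt(lambda_max(A^T A)). Form the symmetric matrix M = A^T A =
[[17, 4],
 [4, 16]].
Its characteristic polynomial (trace, determinant of M give the coefficients) is
  p(λ) = det(λ I - M) = λ^2 - 33λ + 256.
For λ^2 - 33λ + 256 the discriminant is 65. It is nonnegative but not a perfect square, so the roots are real and irrational: λ = (33 ± sqrt(65))/2 ≈ 20.5311, 12.4689.
So the eigenvalues of A^T A are ≈ 12.4689, 20.5311 (all ≥ 0, as they must be for A^T A). The largest is λ_max = (33 + sqrt(65))/2 ≈ 20.5311, hence ||A||_2 = sqrt(λ_max) = sqrt((33 + sqrt(65))/2) ≈ 4.5311.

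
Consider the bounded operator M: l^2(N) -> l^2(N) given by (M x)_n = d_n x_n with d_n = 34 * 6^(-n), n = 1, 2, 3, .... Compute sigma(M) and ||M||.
sigma(M) = {34 * 6^(-n) : n ≥ 1} ∪ {0}; ||M|| = 17/3

A bounded diagonal operator on l^2 with diagonal entries d_n has spectrum equal to the closure of {d_n : n ≥ 1}: every d_n is an eigenvalue (with eigenvector e_n), so {d_n} ⊂ sigma(M); the spectrum is closed, so its closure is too; and for lambda not in the closure, (M - lambda I) has bounded inverse (the diagonal entries 1/(d_n - lambda) are bounded). For our sequence d_n = 34 * 6^(-n), n = 1, 2, 3, ...:
  - {d_n} = {34 * 6^(-n) : n ≥ 1}; the only limit point is 0
  - closure = {34 * 6^(-n) : n ≥ 1} ∪ {0}
For the norm: a diagonal operator has ||M|| = sup_n |d_n|. Here d_n = 34 * 6^(-n) is positive and decreasing, so sup_n |d_n| = d_1 = 34/6 = 17/3. So ||M|| = 17/3.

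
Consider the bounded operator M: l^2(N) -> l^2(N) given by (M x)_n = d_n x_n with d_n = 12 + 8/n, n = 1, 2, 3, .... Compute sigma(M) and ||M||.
sigma(M) = {12 + 8/n : n ≥ 1} ∪ {12}; ||M|| = 20

A bounded diagonal operator on l^2 with diagonal entries d_n has spectrum equal to the closure of {d_n : n ≥ 1}: every d_n is an eigenvalue (with eigenvector e_n), so {d_n} ⊂ sigma(M); the spectrum is closed, so its closure is too; and for lambda not in the closure, (M - lambda I) has bounded inverse (the diagonal entries 1/(d_n - lambda) are bounded). For our sequence d_n = 12 + 8/n, n = 1, 2, 3, ...:
  - {d_n} = {12 + 8/n : n ≥ 1}; the only limit point is 12
  - closure = {12 + 8/n : n ≥ 1} ∪ {12}
For the norm: a diagonal operator has ||M|| = sup_n |d_n|. Here d_n = 12 + 8/n is positive and decreasing, so sup_n |d_n| = d_1 = 12 + 8 = 20. So ||M|| = 20.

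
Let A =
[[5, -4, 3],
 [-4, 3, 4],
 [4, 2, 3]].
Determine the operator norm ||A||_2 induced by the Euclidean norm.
||A||_2 ≈ 8.484 (= sqrt(largest eigenvalue of A^T A))

||A||_2 = sigma_max(A) = sqrt(lambda_max(A^T A)). Form the symmetric matrix M = A^T A =
[[57, -24, 11],
 [-24, 29, 6],
 [11, 6, 34]].
Its characteristic polynomial (trace, sum of principal 2x2 minors, determinant of M give the coefficients) is
  p(λ) = det(λ I - M) = λ^3 - 120λ^2 + 3844λ - 27889.
No integer candidate from the rational root theorem (±divisors of 27889) is a root, so the roots are irrational. The cubic discriminant is Δ = 3372509957 > 0, so there are three distinct real roots. p(10) = -449 and p(11) = 1206 have opposite signs, so a root lies in (10, 11); Newton's method refines it to λ ≈ 10.261. p(37) = 712 and p(38) = -225 have opposite signs, so a root lies in (37, 38); Newton's method refines it to λ ≈ 37.7613. p(71) = -1974 and p(72) = 47 have opposite signs, so a root lies in (71, 72); Newton's method refines it to λ ≈ 71.9778. Check (Vieta): the three roots sum to 120, matching tr M = 120.
So the eigenvalues of A^T A are ≈ 10.261, 37.7613, 71.9778 (all ≥ 0, as they must be for A^T A). The largest is λ_max ≈ 71.9778, hence ||A||_2 = sqrt(λ_max) ≈ 8.484.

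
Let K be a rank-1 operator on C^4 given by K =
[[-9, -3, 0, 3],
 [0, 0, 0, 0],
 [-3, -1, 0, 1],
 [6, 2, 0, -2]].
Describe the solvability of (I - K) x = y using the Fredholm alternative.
(I - K) is invertible (det(I - K) = 12 ≠ 0), so for every y in C^4 the equation (I - K) x = y has a unique solution.

K has rank 1, so it is an outer product K = u v^T: every row of K is a multiple of one row vector. Reading off the entries, u = (-3, 0, -1, 2) and v = (3, 1, 0, -1) (row i of K equals u_i·v^T). A rank-one matrix u v^T satisfies K u = u (v·u) and kills the (3)-dimensional subspace v^⊥, so its characteristic polynomial is lambda^3 (lambda - v·u) with v·u = tr K = -11. Hence the eigenvalues of I - K are 1 (multiplicity 3) and 1 - (-11) = 12, so det(I - K) = 12. (Direct check: I - K =
[[10, 3, 0, -3],
 [0, 1, 0, 0],
 [3, 1, 1, -1],
 [-6, -2, 0, 3]]
has determinant 12.) The finite-dimensional Fredholm alternative says: either (I - K) is invertible, or ker(I - K) ≠ {0} and then range(I - K) = ker((I - K)^*)^⊥, with dim ker(I - K) = dim ker((I - K)^*). Since det(I - K) ≠ 0, 1 is not an eigenvalue of K and ker(I - K) = {0}, so we are in the first case: for every y there is a unique x = (I - K)^(-1) y. Explicitly, by the Sherman–Morrison formula, (I - u v^T)^(-1) = I + u v^T/(1 - v·u), i.e. (I - K)^(-1) = I + K/(12).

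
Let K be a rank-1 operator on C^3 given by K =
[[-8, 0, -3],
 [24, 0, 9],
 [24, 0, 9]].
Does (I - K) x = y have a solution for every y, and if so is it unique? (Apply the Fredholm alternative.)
(I - K) is singular (det(I - K) = 0, i.e. 1 ∈ sigma(K)). (I - K) x = y is solvable iff y ⊥ ker((I - K)^*) = span{(-8, 0, -3)}, i.e. iff -8y_1 - 3y_3 = 0. When solvable, the solutions are x = y + c·(1, -3, -3), c arbitrary (ker(I - K) = span{(1, -3, -3)}, dimension 1).

K has rank 1, so it is an outer product K = u v^T: every row of K is a multiple of one row vector. Reading off the entries, u = (1, -3, -3) and v = (-8, 0, -3) (row i of K equals u_i·v^T). A rank-one matrix u v^T satisfies K u = u (v·u) and kills the (2)-dimensional subspace v^⊥, so its characteristic polynomial is lambda^2 (lambda - v·u) with v·u = tr K = 1. Hence the eigenvalues of I - K are 1 (multiplicity 2) and 1 - (1) = 0, so det(I - K) = 0. (Direct check: I - K =
[[9, 0, 3],
 [-24, 1, -9],
 [-24, 0, -8]]
has determinant 0.) So 1 is an eigenvalue of K and (I - K) is not invertible. The finite-dimensional Fredholm alternative says: either (I - K) is invertible, or ker(I - K) ≠ {0} and then range(I - K) = ker((I - K)^*)^⊥, with dim ker(I - K) = dim ker((I - K)^*). We are in the second case, so we need both kernels. Kernel of I - K: (I - K) u = u - u (v·u) = u - u = 0, so ker(I - K) = span{u} = span{(1, -3, -3)} (it is exactly 1-dimensional because rank(I - K) = 2). Kernel of the adjoint: K is real, so (I - K)^* = I - K^T = I - v u^T, and (I - v u^T) v = v - v (u·v) = 0; hence ker((I - K)^*) = span{v} = span{(-8, 0, -3)}. Therefore (I - K) x = y is solvable iff <y, v> = 0, i.e. iff -8y_1 - 3y_3 = 0. When this holds, K y = u (v·y) = 0, so (I - K) y = y and x = y is a particular solution; the full solution set is the line x = y + c·u = y + c·(1, -3, -3), c ∈ C.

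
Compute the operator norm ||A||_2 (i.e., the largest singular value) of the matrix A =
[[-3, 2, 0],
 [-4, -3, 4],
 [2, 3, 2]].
||A||_2 ≈ 6.7094 (= sqrt(largest eigenvalue of A^T A))

||A||_2 = sigma_max(A) = sqrt(lambda_max(A^T A)). Form the symmetric matrix M = A^T A =
[[29, 12, -12],
 [12, 22, -6],
 [-12, -6, 20]].
Its characteristic polynomial (trace, sum of principal 2x2 minors, determinant of M give the coefficients) is
  p(λ) = det(λ I - M) = λ^3 - 71λ^2 + 1334λ - 7396.
No integer candidate from the rational root theorem (±divisors of 7396) is a root, so the roots are irrational. The cubic discriminant is Δ = 18755316 > 0, so there are three distinct real roots. p(10) = -156 and p(11) = 18 have opposite signs, so a root lies in (10, 11); Newton's method refines it to λ ≈ 10.8713. p(15) = 14 and p(16) = -132 have opposite signs, so a root lies in (15, 16); Newton's method refines it to λ ≈ 15.113. p(45) = -16 and p(46) = 1068 have opposite signs, so a root lies in (45, 46); Newton's method refines it to λ ≈ 45.0157. Check (Vieta): the three roots sum to 71, matching tr M = 71.
So the eigenvalues of A^T A are ≈ 10.8713, 15.113, 45.0157 (all ≥ 0, as they must be for A^T A). The largest is λ_max ≈ 45.0157, hence ||A||_2 = sqrt(λ_max) ≈ 6.7094.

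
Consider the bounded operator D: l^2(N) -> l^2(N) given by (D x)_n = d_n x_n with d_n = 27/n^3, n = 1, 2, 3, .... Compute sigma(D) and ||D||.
sigma(D) = {27/n^3 : n ≥ 1} ∪ {0}; ||D|| = 27

A bounded diagonal operator on l^2 with diagonal entries d_n has spectrum equal to the closure of {d_n : n ≥ 1}: every d_n is an eigenvalue (with eigenvector e_n), so {d_n} ⊂ sigma(D); the spectrum is closed, so its closure is too; and for lambda not in the closure, (D - lambda I) has bounded inverse (the diagonal entries 1/(d_n - lambda) are bounded). For our sequence d_n = 27/n^3, n = 1, 2, 3, ...:
  - {d_n} = {27/n^3 : n ≥ 1}; the only limit point is 0
  - closure = {27/n^3 : n ≥ 1} ∪ {0}
For the norm: a diagonal operator has ||D|| = sup_n |d_n|. Here d_n = 27/n^3 is positive and decreasing, so sup_n |d_n| = d_1 = 27. So ||D|| = 27.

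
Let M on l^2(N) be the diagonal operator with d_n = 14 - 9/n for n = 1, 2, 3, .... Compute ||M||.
||M|| = 14

For a diagonal operator on l^2 with entries d_n, ||M|| = sup_n |d_n|. Here d_1 = 5, d_2 = 19/2, ..., and d_n = 14 - 9/n increases monotonically toward 14. All terms lie in [5, 14), so |d_n| = d_n and the supremum is the limit 14, which is not attained by any individual d_n. Hence ||M|| = 14.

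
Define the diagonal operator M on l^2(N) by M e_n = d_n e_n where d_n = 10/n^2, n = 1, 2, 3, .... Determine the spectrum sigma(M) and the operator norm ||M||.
sigma(M) = {10/n^2 : n ≥ 1} ∪ {0}; ||M|| = 10

A bounded diagonal operator on l^2 with diagonal entries d_n has spectrum equal to the closure of {d_n : n ≥ 1}: every d_n is an eigenvalue (with eigenvector e_n), so {d_n} ⊂ sigma(M); the spectrum is closed, so its closure is too; and for lambda not in the closure, (M - lambda I) has bounded inverse (the diagonal entries 1/(d_n - lambda) are bounded). For our sequence d_n = 10/n^2, n = 1, 2, 3, ...:
  - {d_n} = {10/n^2 : n ≥ 1}; the only limit point is 0
  - closure = {10/n^2 : n ≥ 1} ∪ {0}
For the norm: a diagonal operator has ||M|| = sup_n |d_n|. Here d_n = 10/n^2 is positive and decreasing, so sup_n |d_n| = d_1 = 10. So ||M|| = 10.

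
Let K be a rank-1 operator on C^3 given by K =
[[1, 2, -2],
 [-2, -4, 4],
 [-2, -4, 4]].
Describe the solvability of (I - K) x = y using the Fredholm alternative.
(I - K) is singular (det(I - K) = 0, i.e. 1 ∈ sigma(K)). (I - K) x = y is solvable iff y ⊥ ker((I - K)^*) = span{(1, 2, -2)}, i.e. iff y_1 + 2y_2 - 2y_3 = 0. When solvable, the solutions are x = y + c·(1, -2, -2), c arbitrary (ker(I - K) = span{(1, -2, -2)}, dimension 1).

K has rank 1, so it is an outer product K = u v^T: every row of K is a multiple of one row vector. Reading off the entries, u = (1, -2, -2) and v = (1, 2, -2) (row i of K equals u_i·v^T). A rank-one matrix u v^T satisfies K u = u (v·u) and kills the (2)-dimensional subspace v^⊥, so its characteristic polynomial is lambda^2 (lambda - v·u) with v·u = tr K = 1. Hence the eigenvalues of I - K are 1 (multiplicity 2) and 1 - (1) = 0, so det(I - K) = 0. (Direct check: I - K =
[[0, -2, 2],
 [2, 5, -4],
 [2, 4, -3]]
has determinant 0.) So 1 is an eigenvalue of K and (I - K) is not invertible. The finite-dimensional Fredholm alternative says: either (I - K) is invertible, or ker(I - K) ≠ {0} and then range(I - K) = ker((I - K)^*)^⊥, with dim ker(I - K) = dim ker((I - K)^*). We are in the second case, so we need both kernels. Kernel of I - K: (I - K) u = u - u (v·u) = u - u = 0, so ker(I - K) = span{u} = span{(1, -2, -2)} (it is exactly 1-dimensional because rank(I - K) = 2). Kernel of the adjoint: K is real, so (I - K)^* = I - K^T = I - v u^T, and (I - v u^T) v = v - v (u·v) = 0; hence ker((I - K)^*) = span{v} = span{(1, 2, -2)}. Therefore (I - K) x = y is solvable iff <y, v> = 0, i.e. iff y_1 + 2y_2 - 2y_3 = 0. When this holds, K y = u (v·y) = 0, so (I - K) y = y and x = y is a particular solution; the full solution set is the line x = y + c·u = y + c·(1, -2, -2), c ∈ C.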